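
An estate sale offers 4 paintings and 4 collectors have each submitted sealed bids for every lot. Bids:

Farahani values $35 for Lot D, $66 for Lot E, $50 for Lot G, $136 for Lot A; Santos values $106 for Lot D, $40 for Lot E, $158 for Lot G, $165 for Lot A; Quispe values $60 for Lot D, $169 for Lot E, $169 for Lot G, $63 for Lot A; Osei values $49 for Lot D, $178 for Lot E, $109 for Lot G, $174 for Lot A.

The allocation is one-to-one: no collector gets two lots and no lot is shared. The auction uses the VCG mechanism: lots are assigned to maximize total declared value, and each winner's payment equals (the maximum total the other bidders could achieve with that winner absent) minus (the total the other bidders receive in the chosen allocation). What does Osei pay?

Osei pays $52.

Efficient allocation: Farahani→Lot A ($136), Santos→Lot D ($106), Quispe→Lot G ($169), Osei→Lot E ($178); total welfare W = $589.
Osei receives Lot E at value $178, so the others get W − 178 = $411.
Without Osei: best allocation of the remaining 3 bidders over all 4 lots is Farahani→Lot A ($136), Santos→Lot G ($158), Quispe→Lot E ($169), total $463.
VCG payment = (others' best without Osei) − (others' welfare with Osei) = 463 − 411 = $52.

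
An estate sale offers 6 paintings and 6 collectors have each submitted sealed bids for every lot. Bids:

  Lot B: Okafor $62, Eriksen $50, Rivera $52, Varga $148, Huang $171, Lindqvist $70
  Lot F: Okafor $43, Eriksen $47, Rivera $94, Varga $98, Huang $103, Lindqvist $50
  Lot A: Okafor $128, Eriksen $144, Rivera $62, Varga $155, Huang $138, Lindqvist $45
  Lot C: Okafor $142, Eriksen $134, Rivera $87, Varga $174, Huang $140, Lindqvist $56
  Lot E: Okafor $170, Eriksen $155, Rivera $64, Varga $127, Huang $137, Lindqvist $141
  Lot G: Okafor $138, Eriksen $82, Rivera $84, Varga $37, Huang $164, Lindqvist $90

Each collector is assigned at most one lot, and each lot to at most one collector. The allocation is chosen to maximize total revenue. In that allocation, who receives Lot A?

This is a one-to-one assignment (maximum-weight bipartite matching).
Optimal: Okafor→Lot G ($138), Eriksen→Lot A ($144), Rivera→Lot F ($94), Varga→Lot C ($174), Huang→Lot B ($171), Lindqvist→Lot E ($141) — total 138+144+94+174+171+141 = $862.
Row-greedy (each collector in turn takes its best remaining lot) gives $843, worse by 19.
Next-best assignment: Okafor→Lot E, Eriksen→Lot A, Rivera→Lot F, Varga→Lot C, Huang→Lot B, Lindqvist→Lot G = $843.
Every other assignment is strictly worse.
Eriksen's own top lot is Lot E ($155), but forcing Eriksen→Lot E and reassigning the rest optimally gives only $812 — worse by 50.

Eriksen receives Lot A.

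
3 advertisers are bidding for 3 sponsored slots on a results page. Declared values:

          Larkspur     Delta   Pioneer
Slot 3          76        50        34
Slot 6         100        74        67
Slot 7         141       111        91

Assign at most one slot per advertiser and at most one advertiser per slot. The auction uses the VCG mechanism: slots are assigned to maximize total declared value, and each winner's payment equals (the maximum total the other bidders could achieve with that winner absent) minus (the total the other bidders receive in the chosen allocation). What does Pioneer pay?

Pioneer pays $24.

Efficient allocation: Larkspur→Slot 7 ($141), Delta→Slot 3 ($50), Pioneer→Slot 6 ($67); total welfare W = $258.
Pioneer receives Slot 6 at value $67, so the others get W − 67 = $191.
Without Pioneer: best allocation of the remaining 2 bidders over all 3 slots is Larkspur→Slot 7 ($141), Delta→Slot 6 ($74), total $215.
VCG payment = (others' best without Pioneer) − (others' welfare with Pioneer) = 215 − 191 = $24.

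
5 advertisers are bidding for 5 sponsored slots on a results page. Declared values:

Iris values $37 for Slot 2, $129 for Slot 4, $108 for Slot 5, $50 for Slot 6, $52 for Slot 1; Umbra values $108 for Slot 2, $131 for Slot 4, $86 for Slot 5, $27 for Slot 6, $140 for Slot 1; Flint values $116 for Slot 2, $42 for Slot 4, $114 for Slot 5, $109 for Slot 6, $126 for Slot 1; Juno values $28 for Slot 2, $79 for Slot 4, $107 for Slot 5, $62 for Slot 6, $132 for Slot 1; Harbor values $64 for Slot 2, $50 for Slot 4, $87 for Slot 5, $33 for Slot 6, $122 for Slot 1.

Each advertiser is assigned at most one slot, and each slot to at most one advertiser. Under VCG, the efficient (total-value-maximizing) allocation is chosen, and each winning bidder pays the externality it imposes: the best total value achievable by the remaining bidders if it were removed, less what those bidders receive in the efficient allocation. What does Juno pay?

Juno pays $9.

Efficient allocation: Iris→Slot 4 ($129), Umbra→Slot 2 ($108), Flint→Slot 6 ($109), Juno→Slot 5 ($107), Harbor→Slot 1 ($122); total welfare W = $575.
Juno receives Slot 5 at value $107, so the others get W − 107 = $468.
Without Juno: best allocation of the remaining 4 bidders over all 5 slots is Iris→Slot 5 ($108), Umbra→Slot 4 ($131), Flint→Slot 2 ($116), Harbor→Slot 1 ($122), total $477.
VCG payment = (others' best without Juno) − (others' welfare with Juno) = 477 − 468 = $9.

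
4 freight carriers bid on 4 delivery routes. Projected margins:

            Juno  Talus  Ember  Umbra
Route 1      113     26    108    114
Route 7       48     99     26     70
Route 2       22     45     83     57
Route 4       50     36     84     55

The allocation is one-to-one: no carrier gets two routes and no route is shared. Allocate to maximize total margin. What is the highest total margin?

Maximum total: $353k

This is the linear assignment problem.
Optimal: Juno→Route 1 ($113k), Talus→Route 7 ($99k), Ember→Route 4 ($84k), Umbra→Route 2 ($57k) — total 113+99+84+57 = $353k.
Column-greedy (each route in turn goes to its best remaining carrier) gives $346k, worse by 7.
No other one-to-one assignment exceeds $353k.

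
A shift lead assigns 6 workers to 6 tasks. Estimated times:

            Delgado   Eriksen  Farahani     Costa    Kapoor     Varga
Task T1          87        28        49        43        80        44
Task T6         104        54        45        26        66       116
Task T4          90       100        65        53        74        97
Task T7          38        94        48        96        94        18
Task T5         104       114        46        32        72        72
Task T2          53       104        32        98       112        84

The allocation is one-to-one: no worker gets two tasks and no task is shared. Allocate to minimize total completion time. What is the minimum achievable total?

Optimal: Delgado→Task T2 (53 min), Eriksen→Task T1 (28 min), Farahani→Task T5 (46 min), Costa→Task T6 (26 min), Kapoor→Task T4 (74 min), Varga→Task T7 (18 min) — total 53+28+46+26+74+18 = 245 min.
Column-greedy (each task in turn goes to its cheapest remaining worker) gives 262 min, worse by 17.
Swapping Eriksen↔Delgado (Eriksen→Task T2 104 min, Delgado→Task T1 87 min) adds 110.

Min total: 245 min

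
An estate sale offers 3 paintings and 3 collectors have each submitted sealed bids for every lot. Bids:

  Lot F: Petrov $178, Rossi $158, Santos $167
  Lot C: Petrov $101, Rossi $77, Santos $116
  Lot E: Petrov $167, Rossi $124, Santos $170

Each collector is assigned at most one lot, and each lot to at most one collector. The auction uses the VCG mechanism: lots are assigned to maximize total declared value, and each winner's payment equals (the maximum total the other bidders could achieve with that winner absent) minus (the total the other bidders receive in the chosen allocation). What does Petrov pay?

Petrov pays $54.

Efficient allocation: Petrov→Lot E ($167), Rossi→Lot F ($158), Santos→Lot C ($116); total welfare W = $441.
Petrov receives Lot E at value $167, so the others get W − 167 = $274.
Without Petrov: best allocation of the remaining 2 bidders over all 3 lots is Rossi→Lot F ($158), Santos→Lot E ($170), total $328.
VCG payment = (others' best without Petrov) − (others' welfare with Petrov) = 328 − 274 = $54.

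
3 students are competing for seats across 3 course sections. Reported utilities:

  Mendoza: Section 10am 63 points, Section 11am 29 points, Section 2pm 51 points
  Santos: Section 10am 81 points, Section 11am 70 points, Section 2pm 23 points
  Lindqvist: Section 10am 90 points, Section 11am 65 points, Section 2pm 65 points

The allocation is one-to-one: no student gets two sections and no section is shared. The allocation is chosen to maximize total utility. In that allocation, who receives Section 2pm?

Optimal: Mendoza→Section 2pm (51 points), Santos→Section 11am (70 points), Lindqvist→Section 10am (90 points) — total 51+70+90 = 211 points.
Row-greedy (each student in turn takes its best remaining section) gives 198 points, worse by 13.
Swapping Lindqvist↔Santos (Lindqvist→Section 11am 65 points, Santos→Section 10am 81 points) loses 14.
No other one-to-one assignment exceeds 211 points.
Mendoza's own top section is Section 10am (63 points), but forcing Mendoza→Section 10am and reassigning the rest optimally gives only 198 points — worse by 13.

Mendoza receives Section 2pm.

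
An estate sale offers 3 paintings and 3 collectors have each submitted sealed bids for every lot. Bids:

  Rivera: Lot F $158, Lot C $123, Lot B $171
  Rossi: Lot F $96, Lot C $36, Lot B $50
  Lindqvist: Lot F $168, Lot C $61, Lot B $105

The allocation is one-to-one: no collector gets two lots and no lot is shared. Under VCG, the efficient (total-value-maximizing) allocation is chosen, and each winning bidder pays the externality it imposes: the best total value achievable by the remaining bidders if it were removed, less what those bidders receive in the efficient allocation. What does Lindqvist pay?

Lindqvist pays $60.

Efficient allocation: Rivera→Lot B ($171), Rossi→Lot C ($36), Lindqvist→Lot F ($168); total welfare W = $375.
Lindqvist receives Lot F at value $168, so the others get W − 168 = $207.
Without Lindqvist: best allocation of the remaining 2 bidders over all 3 lots is Rivera→Lot B ($171), Rossi→Lot F ($96), total $267.
VCG payment = (others' best without Lindqvist) − (others' welfare with Lindqvist) = 267 − 207 = $60.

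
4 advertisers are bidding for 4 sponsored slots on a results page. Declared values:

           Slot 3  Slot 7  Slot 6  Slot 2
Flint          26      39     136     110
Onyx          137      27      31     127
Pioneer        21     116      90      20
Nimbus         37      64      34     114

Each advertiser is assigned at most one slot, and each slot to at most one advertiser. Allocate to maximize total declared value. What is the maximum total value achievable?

Max total: $503

Optimal: Flint→Slot 6 ($136), Onyx→Slot 3 ($137), Pioneer→Slot 7 ($116), Nimbus→Slot 2 ($114) — total 136+137+116+114 = $503.
Swapping Onyx↔Nimbus (Onyx→Slot 2 $127, Nimbus→Slot 3 $37) loses 87.
No other one-to-one assignment exceeds $503.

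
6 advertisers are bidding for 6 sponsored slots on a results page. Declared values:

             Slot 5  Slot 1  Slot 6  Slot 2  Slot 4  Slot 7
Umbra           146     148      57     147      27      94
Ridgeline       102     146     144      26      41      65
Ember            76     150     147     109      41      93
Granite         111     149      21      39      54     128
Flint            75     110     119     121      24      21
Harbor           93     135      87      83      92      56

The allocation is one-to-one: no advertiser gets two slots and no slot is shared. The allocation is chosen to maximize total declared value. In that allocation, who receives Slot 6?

Ridgeline receives Slot 6.

This is a one-to-one assignment (maximum-weight bipartite matching).
Optimal: Umbra→Slot 5 ($146), Ridgeline→Slot 6 ($144), Ember→Slot 1 ($150), Granite→Slot 7 ($128), Flint→Slot 2 ($121), Harbor→Slot 4 ($92) — total 146+144+150+128+121+92 = $781.
Next-best assignment: Umbra→Slot 5, Ridgeline→Slot 1, Ember→Slot 6, Granite→Slot 7, Flint→Slot 2, Harbor→Slot 4 = $780.
Checked against all permutations: $781 is optimal.
Ridgeline's own top slot is Slot 1 ($146), but forcing Ridgeline→Slot 1 and reassigning the rest optimally gives only $780 — worse by 1.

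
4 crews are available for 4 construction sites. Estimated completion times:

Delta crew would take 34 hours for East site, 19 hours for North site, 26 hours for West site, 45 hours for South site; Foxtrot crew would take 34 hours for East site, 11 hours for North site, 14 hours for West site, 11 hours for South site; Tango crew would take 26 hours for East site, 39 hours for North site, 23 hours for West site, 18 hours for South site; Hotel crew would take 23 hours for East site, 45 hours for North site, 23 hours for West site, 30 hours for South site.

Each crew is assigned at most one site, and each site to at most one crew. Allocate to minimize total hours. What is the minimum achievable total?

Optimal: Delta crew→North site (19 hours), Foxtrot crew→West site (14 hours), Tango crew→South site (18 hours), Hotel crew→East site (23 hours) — total 19+14+18+23 = 74 hours.
Next-best assignment: Delta crew→North site, Foxtrot crew→South site, Tango crew→West site, Hotel crew→East site = 76 hours.
No other one-to-one assignment undercuts 74 hours.

Min total: 74 hours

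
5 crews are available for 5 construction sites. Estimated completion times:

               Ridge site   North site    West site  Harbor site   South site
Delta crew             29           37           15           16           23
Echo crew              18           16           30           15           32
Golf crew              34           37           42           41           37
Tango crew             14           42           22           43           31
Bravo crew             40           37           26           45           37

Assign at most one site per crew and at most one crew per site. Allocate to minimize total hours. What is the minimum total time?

Optimal: Delta crew→Harbor site (16 hours), Echo crew→North site (16 hours), Golf crew→South site (37 hours), Tango crew→Ridge site (14 hours), Bravo crew→West site (26 hours) — total 16+16+37+14+26 = 109 hours.
Row-greedy (each crew in turn takes its cheapest remaining site) gives 132 hours, worse by 23.
Swapping Tango crew↔Bravo crew (Tango crew→West site 22 hours, Bravo crew→Ridge site 40 hours) adds 22.
Checked against all permutations: 109 hours is optimal.

Minimum total: 109 hours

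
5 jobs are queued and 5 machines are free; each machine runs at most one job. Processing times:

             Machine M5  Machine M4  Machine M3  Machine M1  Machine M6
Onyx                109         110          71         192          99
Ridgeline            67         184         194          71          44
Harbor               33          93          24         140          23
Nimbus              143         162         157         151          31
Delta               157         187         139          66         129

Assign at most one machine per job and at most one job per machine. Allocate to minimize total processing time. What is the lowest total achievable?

Optimal: Onyx→Machine M4 (110 min), Ridgeline→Machine M5 (67 min), Harbor→Machine M3 (24 min), Nimbus→Machine M6 (31 min), Delta→Machine M1 (66 min) — total 110+67+24+31+66 = 298 min.
Min-entry greedy (repeatedly take the single cheapest remaining cell) gives 389 min, worse by 91.

Min total: 298 min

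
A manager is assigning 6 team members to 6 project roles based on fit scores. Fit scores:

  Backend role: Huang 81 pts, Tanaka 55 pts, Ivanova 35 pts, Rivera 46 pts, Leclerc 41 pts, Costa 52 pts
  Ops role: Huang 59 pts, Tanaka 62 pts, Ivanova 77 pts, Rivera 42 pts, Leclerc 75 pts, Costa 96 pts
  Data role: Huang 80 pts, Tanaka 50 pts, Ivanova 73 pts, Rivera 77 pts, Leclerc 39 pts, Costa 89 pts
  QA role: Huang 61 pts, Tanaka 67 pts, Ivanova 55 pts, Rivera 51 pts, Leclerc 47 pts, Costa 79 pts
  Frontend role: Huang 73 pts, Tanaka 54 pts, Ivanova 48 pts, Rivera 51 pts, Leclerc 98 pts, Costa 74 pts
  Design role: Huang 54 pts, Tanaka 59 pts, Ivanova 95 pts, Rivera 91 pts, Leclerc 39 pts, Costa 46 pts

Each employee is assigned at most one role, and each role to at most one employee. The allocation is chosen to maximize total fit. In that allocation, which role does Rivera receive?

Optimal: Huang→Backend role (81 pts), Tanaka→QA role (67 pts), Ivanova→Design role (95 pts), Rivera→Data role (77 pts), Leclerc→Frontend role (98 pts), Costa→Ops role (96 pts) — total 81+67+95+77+98+96 = 514 pts.
Swapping Ivanova↔Huang (Ivanova→Backend role 35 pts, Huang→Design role 54 pts) loses 87.
Rivera's own top role is Design role (91 pts), but forcing Rivera→Design role and reassigning the rest optimally gives only 506 pts — worse by 8.

Rivera receives Data role.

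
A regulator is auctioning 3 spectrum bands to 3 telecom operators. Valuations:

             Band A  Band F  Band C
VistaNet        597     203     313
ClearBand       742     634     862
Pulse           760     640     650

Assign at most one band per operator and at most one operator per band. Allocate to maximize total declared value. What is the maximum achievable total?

Max total: $2099M

Optimal: VistaNet→Band A ($597M), ClearBand→Band C ($862M), Pulse→Band F ($640M) — total 597+862+640 = $2099M.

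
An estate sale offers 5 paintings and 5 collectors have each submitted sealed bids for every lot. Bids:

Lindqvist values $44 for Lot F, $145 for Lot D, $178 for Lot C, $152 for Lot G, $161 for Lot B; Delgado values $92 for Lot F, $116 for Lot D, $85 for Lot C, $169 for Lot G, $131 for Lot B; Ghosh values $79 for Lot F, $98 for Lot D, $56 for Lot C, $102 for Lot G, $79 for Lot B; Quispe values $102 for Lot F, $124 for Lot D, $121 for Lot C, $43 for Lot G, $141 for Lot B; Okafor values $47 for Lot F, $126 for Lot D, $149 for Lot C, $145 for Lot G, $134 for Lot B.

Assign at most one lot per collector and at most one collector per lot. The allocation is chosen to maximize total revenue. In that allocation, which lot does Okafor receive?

Okafor receives Lot D.

This is a one-to-one assignment (maximum-weight bipartite matching).
Optimal: Lindqvist→Lot C ($178), Delgado→Lot G ($169), Ghosh→Lot F ($79), Quispe→Lot B ($141), Okafor→Lot D ($126) — total 178+169+79+141+126 = $693.
Row-greedy (each collector in turn takes its best remaining lot) gives $633, worse by 60.
Okafor's own top lot is Lot C ($149), but forcing Okafor→Lot C and reassigning the rest optimally gives only $683 — worse by 10.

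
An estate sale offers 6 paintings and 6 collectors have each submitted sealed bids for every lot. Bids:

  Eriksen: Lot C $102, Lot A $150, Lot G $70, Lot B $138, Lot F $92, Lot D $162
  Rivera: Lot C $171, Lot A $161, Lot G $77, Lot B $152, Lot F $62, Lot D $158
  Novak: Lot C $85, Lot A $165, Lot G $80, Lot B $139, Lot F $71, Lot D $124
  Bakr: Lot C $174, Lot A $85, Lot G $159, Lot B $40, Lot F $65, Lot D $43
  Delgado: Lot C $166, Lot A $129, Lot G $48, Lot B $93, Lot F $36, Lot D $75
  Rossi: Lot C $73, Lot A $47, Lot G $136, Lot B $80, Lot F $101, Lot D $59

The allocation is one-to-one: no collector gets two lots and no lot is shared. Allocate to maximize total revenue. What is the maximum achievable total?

This is the linear assignment problem.
Optimal: Eriksen→Lot D ($162), Rivera→Lot B ($152), Novak→Lot A ($165), Bakr→Lot G ($159), Delgado→Lot C ($166), Rossi→Lot F ($101) — total 162+152+165+159+166+101 = $905.
Row-greedy (each collector in turn takes its best remaining lot) gives $851, worse by 54.
Next-best assignment: Eriksen→Lot D, Rivera→Lot A, Novak→Lot B, Bakr→Lot G, Delgado→Lot C, Rossi→Lot F = $888.
Checked against all permutations: $905 is optimal.

Maximum total: $905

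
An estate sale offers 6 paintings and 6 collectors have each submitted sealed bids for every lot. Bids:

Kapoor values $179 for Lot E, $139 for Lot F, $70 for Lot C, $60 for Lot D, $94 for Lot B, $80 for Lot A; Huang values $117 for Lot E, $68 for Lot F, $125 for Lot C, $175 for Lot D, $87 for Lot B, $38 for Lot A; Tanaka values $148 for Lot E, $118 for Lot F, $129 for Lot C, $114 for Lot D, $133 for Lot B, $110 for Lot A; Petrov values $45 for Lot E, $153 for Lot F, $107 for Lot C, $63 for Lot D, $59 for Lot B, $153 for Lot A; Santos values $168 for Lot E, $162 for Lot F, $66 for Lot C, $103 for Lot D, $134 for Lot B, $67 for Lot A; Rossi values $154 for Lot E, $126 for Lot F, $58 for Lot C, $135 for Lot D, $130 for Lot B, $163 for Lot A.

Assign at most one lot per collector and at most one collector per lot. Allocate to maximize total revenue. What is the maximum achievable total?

Maximum total: $933

Optimal: Kapoor→Lot E ($179), Huang→Lot D ($175), Tanaka→Lot C ($129), Petrov→Lot F ($153), Santos→Lot B ($134), Rossi→Lot A ($163) — total 179+175+129+153+134+163 = $933.
Swapping Huang↔Rossi (Huang→Lot A $38, Rossi→Lot D $135) loses 165.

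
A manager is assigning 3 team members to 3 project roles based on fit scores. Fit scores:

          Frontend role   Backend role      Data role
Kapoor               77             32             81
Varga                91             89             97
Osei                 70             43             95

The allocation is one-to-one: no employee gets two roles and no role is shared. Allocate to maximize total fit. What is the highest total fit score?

Optimal: Kapoor→Frontend role (77 pts), Varga→Backend role (89 pts), Osei→Data role (95 pts) — total 77+89+95 = 261 pts.
Row-greedy (each employee in turn takes its best remaining role) gives 215 pts, worse by 46.
Next-best assignment: Kapoor→Data role, Varga→Backend role, Osei→Frontend role = 240 pts.
Checked against all permutations: 261 pts is optimal.

Maximum total: 261 pts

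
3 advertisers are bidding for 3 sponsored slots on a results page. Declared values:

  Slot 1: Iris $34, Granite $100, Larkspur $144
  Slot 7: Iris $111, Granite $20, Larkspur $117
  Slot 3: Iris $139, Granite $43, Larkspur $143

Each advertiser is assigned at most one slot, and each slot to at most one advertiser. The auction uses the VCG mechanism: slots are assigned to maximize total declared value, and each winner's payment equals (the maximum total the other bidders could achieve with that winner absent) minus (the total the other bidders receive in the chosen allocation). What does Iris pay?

Efficient allocation: Iris→Slot 3 ($139), Granite→Slot 1 ($100), Larkspur→Slot 7 ($117); total welfare W = $356.
Iris receives Slot 3 at value $139, so the others get W − 139 = $217.
Without Iris: best allocation of the remaining 2 bidders over all 3 slots is Granite→Slot 1 ($100), Larkspur→Slot 3 ($143), total $243.
VCG payment = (others' best without Iris) − (others' welfare with Iris) = 243 − 217 = $26.

Iris pays $26.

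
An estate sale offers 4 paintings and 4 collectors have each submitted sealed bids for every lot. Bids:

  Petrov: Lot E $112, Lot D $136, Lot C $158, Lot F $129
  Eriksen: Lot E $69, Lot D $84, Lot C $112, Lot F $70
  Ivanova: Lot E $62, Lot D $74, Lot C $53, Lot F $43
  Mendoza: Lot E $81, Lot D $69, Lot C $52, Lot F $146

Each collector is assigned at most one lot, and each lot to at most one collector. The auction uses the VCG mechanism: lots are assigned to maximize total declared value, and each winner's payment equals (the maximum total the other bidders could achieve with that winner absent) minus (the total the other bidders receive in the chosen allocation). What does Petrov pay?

Petrov pays $12.

Efficient allocation: Petrov→Lot D ($136), Eriksen→Lot C ($112), Ivanova→Lot E ($62), Mendoza→Lot F ($146); total welfare W = $456.
Petrov receives Lot D at value $136, so the others get W − 136 = $320.
Without Petrov: best allocation of the remaining 3 bidders over all 4 lots is Eriksen→Lot C ($112), Ivanova→Lot D ($74), Mendoza→Lot F ($146), total $332.
VCG payment = (others' best without Petrov) − (others' welfare with Petrov) = 332 − 320 = $12.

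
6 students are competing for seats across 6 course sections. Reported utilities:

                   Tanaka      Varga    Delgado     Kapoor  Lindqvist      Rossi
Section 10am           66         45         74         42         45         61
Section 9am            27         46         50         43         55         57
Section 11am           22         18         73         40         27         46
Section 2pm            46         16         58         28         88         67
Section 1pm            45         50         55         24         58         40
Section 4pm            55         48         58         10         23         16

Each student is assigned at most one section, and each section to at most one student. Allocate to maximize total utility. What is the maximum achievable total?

Maximum total: 370 points

Optimal: Tanaka→Section 4pm (55 points), Varga→Section 1pm (50 points), Delgado→Section 11am (73 points), Kapoor→Section 9am (43 points), Lindqvist→Section 2pm (88 points), Rossi→Section 10am (61 points) — total 55+50+73+43+88+61 = 370 points.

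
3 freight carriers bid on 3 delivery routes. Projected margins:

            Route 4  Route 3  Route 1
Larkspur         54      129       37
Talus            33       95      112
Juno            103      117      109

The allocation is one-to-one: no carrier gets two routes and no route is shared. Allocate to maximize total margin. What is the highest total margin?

Max total: $344k

Treat this as an assignment problem: match each carrier to one route.
Optimal: Larkspur→Route 3 ($129k), Talus→Route 1 ($112k), Juno→Route 4 ($103k) — total 129+112+103 = $344k.
Checked against all permutations: $344k is optimal.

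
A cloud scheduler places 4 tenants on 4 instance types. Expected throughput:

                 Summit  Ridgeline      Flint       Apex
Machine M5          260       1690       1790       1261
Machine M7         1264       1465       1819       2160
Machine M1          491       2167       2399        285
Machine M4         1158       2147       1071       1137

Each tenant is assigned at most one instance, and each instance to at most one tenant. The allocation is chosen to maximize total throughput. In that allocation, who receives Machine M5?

Ridgeline receives Machine M5.

Optimal: Summit→Machine M4 (1158 ops/s), Ridgeline→Machine M5 (1690 ops/s), Flint→Machine M1 (2399 ops/s), Apex→Machine M7 (2160 ops/s) — total 1158+1690+2399+2160 = 7407 ops/s.
Column-greedy (each instance in turn goes to its best remaining tenant) gives 7275 ops/s, worse by 132.
Every other assignment is strictly worse.
Ridgeline's own top instance is Machine M1 (2167 ops/s), but forcing Ridgeline→Machine M1 and reassigning the rest optimally gives only 7275 ops/s — worse by 132.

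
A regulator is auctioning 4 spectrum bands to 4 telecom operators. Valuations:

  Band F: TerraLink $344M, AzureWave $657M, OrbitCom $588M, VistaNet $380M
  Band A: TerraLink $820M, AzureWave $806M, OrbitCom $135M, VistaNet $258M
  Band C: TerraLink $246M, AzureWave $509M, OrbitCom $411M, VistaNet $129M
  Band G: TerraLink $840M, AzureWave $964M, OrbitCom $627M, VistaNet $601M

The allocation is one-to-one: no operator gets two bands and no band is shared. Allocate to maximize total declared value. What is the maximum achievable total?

Max total: $2575M

Treat this as an assignment problem: match each operator to one band.
Optimal: TerraLink→Band A ($820M), AzureWave→Band G ($964M), OrbitCom→Band C ($411M), VistaNet→Band F ($380M) — total 820+964+411+380 = $2575M.
Column-greedy (each band in turn goes to its best remaining operator) gives $2489M, worse by 86.
Next-best assignment: TerraLink→Band A, AzureWave→Band C, OrbitCom→Band F, VistaNet→Band G = $2518M.
Swapping VistaNet↔AzureWave (VistaNet→Band G $601M, AzureWave→Band F $657M) loses 86.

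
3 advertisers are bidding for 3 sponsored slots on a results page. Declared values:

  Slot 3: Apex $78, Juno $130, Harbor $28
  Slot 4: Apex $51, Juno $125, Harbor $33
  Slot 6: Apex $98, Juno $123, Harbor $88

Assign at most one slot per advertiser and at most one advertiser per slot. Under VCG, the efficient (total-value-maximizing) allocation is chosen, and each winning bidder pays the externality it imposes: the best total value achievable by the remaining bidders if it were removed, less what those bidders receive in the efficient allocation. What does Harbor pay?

Efficient allocation: Apex→Slot 3 ($78), Juno→Slot 4 ($125), Harbor→Slot 6 ($88); total welfare W = $291.
Harbor receives Slot 6 at value $88, so the others get W − 88 = $203.
Without Harbor: best allocation of the remaining 2 bidders over all 3 slots is Apex→Slot 6 ($98), Juno→Slot 3 ($130), total $228.
VCG payment = (others' best without Harbor) − (others' welfare with Harbor) = 228 − 203 = $25.

Harbor pays $25.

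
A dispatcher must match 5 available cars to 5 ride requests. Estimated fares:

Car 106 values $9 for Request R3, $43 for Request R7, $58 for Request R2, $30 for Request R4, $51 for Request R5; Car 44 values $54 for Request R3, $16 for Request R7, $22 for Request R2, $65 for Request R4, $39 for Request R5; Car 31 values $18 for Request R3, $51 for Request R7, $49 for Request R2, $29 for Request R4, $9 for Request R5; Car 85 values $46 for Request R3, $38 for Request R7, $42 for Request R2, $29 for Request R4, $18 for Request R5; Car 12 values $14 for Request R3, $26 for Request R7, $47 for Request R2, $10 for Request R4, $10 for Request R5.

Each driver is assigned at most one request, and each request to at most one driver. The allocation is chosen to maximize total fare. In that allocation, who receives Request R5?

Car 106 receives Request R5.

Optimal: Car 106→Request R5 ($51), Car 44→Request R4 ($65), Car 31→Request R7 ($51), Car 85→Request R3 ($46), Car 12→Request R2 ($47) — total 51+65+51+46+47 = $260.
Row-greedy (each driver in turn takes its best remaining request) gives $230, worse by 30.
Swapping Car 31↔Car 12 (Car 31→Request R2 $49, Car 12→Request R7 $26) loses 23.
Every other assignment is strictly worse.
Car 106's own top request is Request R2 ($58), but forcing Car 106→Request R2 and reassigning the rest optimally gives only $230 — worse by 30.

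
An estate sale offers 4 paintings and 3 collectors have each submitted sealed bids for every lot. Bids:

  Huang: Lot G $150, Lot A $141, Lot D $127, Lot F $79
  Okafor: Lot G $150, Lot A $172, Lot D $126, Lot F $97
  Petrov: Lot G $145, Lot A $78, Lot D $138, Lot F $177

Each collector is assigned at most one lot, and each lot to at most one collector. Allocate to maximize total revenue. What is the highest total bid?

Max total: $499

Optimal: Huang→Lot G ($150), Okafor→Lot A ($172), Petrov→Lot F ($177) — total 150+172+177 = $499.
Column-greedy (each lot in turn goes to its best remaining collector) gives $460, worse by 39.
Next-best assignment: Huang→Lot D, Okafor→Lot A, Petrov→Lot F = $476.
Swapping Okafor↔Huang (Okafor→Lot G $150, Huang→Lot A $141) loses 31.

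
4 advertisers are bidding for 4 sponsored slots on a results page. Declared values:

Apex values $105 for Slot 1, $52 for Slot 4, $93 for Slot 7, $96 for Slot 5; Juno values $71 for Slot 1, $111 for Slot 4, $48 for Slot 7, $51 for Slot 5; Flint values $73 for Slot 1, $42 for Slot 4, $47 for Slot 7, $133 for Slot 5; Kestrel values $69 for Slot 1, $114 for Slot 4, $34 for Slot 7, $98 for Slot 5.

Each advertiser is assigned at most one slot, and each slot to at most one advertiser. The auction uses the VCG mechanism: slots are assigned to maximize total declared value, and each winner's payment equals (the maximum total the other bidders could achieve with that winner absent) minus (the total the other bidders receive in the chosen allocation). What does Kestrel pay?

Kestrel pays $52.

Efficient allocation: Apex→Slot 7 ($93), Juno→Slot 1 ($71), Flint→Slot 5 ($133), Kestrel→Slot 4 ($114); total welfare W = $411.
Kestrel receives Slot 4 at value $114, so the others get W − 114 = $297.
Without Kestrel: best allocation of the remaining 3 bidders over all 4 slots is Apex→Slot 1 ($105), Juno→Slot 4 ($111), Flint→Slot 5 ($133), total $349.
VCG payment = (others' best without Kestrel) − (others' welfare with Kestrel) = 349 − 297 = $52.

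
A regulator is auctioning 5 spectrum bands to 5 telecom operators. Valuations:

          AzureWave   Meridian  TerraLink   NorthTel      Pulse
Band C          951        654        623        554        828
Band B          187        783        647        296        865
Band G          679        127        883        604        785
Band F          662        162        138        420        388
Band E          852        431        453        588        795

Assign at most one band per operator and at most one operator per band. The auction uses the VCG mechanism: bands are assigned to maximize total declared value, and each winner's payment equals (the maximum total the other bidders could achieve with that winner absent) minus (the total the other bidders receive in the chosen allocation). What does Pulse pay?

Pulse pays $168M.

Efficient allocation: AzureWave→Band C ($951M), Meridian→Band B ($783M), TerraLink→Band G ($883M), NorthTel→Band F ($420M), Pulse→Band E ($795M); total welfare W = $3832M.
Pulse receives Band E at value $795M, so the others get W − 795 = $3037M.
Without Pulse: best allocation of the remaining 4 bidders over all 5 bands is AzureWave→Band C ($951M), Meridian→Band B ($783M), TerraLink→Band G ($883M), NorthTel→Band E ($588M), total $3205M.
VCG payment = (others' best without Pulse) − (others' welfare with Pulse) = 3205 − 3037 = $168M.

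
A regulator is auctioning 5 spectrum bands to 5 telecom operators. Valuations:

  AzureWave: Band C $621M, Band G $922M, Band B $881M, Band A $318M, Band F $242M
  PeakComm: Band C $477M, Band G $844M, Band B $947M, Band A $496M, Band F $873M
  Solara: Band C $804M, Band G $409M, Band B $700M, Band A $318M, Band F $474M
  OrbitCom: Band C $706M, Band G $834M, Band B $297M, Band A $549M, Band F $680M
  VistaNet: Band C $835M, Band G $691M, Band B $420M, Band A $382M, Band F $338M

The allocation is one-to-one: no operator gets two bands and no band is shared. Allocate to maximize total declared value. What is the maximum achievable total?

Max total: $3879M

Optimal: AzureWave→Band G ($922M), PeakComm→Band F ($873M), Solara→Band B ($700M), OrbitCom→Band A ($549M), VistaNet→Band C ($835M) — total 922+873+700+549+835 = $3879M.
Max-entry greedy (repeatedly take the single best remaining cell) gives $3702M, worse by 177.
Next-best assignment: AzureWave→Band B, PeakComm→Band F, Solara→Band C, OrbitCom→Band A, VistaNet→Band G = $3798M.
Swapping VistaNet↔Solara (VistaNet→Band B $420M, Solara→Band C $804M) loses 311.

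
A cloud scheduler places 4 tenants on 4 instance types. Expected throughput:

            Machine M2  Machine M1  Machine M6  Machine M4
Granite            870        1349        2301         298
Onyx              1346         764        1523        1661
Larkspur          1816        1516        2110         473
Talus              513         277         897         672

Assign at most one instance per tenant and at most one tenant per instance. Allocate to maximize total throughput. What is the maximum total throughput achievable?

Max total: 6055 ops/s

This is a one-to-one assignment (maximum-weight bipartite matching).
Optimal: Granite→Machine M6 (2301 ops/s), Onyx→Machine M4 (1661 ops/s), Larkspur→Machine M2 (1816 ops/s), Talus→Machine M1 (277 ops/s) — total 2301+1661+1816+277 = 6055 ops/s.
Column-greedy (each instance in turn goes to its best remaining tenant) gives 5360 ops/s, worse by 695.
Swapping Talus↔Larkspur (Talus→Machine M2 513 ops/s, Larkspur→Machine M1 1516 ops/s) loses 64.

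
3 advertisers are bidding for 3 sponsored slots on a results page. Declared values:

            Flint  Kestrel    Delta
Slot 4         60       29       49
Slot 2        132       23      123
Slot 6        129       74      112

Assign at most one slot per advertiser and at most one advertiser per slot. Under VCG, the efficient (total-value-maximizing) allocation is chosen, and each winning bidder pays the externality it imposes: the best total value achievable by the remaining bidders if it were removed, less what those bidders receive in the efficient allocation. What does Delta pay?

Delta pays $48.

Efficient allocation: Flint→Slot 6 ($129), Kestrel→Slot 4 ($29), Delta→Slot 2 ($123); total welfare W = $281.
Delta receives Slot 2 at value $123, so the others get W − 123 = $158.
Without Delta: best allocation of the remaining 2 bidders over all 3 slots is Flint→Slot 2 ($132), Kestrel→Slot 6 ($74), total $206.
VCG payment = (others' best without Delta) − (others' welfare with Delta) = 206 − 158 = $48.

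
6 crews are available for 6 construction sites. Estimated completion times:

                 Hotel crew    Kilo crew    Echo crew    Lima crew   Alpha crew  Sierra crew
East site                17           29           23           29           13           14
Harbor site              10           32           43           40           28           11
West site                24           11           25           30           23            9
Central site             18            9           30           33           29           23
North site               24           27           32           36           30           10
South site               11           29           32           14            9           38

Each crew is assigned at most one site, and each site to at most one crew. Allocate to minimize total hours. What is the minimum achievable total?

Minimum total: 81 hours

This is the linear assignment problem.
Optimal: Hotel crew→Harbor site (10 hours), Kilo crew→Central site (9 hours), Echo crew→West site (25 hours), Lima crew→South site (14 hours), Alpha crew→East site (13 hours), Sierra crew→North site (10 hours) — total 10+9+25+14+13+10 = 81 hours.
Column-greedy (each site in turn goes to its cheapest remaining crew) gives 87 hours, worse by 6.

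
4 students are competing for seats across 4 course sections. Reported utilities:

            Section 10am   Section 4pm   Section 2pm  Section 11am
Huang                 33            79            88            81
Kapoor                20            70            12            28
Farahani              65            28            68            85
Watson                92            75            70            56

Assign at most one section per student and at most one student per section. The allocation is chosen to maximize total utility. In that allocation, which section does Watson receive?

This is the linear assignment problem.
Optimal: Huang→Section 2pm (88 points), Kapoor→Section 4pm (70 points), Farahani→Section 11am (85 points), Watson→Section 10am (92 points) — total 88+70+85+92 = 335 points.
Column-greedy (each section in turn goes to its best remaining student) gives 267 points, worse by 68.
Next-best assignment: Huang→Section 11am, Kapoor→Section 4pm, Farahani→Section 2pm, Watson→Section 10am = 311 points.
Swapping Watson↔Farahani (Watson→Section 11am 56 points, Farahani→Section 10am 65 points) loses 56.
Checked against all permutations: 335 points is optimal.

Watson receives Section 10am.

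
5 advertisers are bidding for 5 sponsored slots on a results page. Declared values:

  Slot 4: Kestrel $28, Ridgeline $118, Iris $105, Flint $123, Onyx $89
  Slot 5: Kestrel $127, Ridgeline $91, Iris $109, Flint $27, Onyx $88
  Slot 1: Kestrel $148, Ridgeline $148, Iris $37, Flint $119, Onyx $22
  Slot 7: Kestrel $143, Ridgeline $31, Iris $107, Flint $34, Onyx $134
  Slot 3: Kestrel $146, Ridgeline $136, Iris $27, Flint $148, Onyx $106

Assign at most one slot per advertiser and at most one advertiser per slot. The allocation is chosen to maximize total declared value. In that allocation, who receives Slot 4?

Optimal: Kestrel→Slot 5 ($127), Ridgeline→Slot 1 ($148), Iris→Slot 4 ($105), Flint→Slot 3 ($148), Onyx→Slot 7 ($134) — total 127+148+105+148+134 = $662.
Row-greedy (each advertiser in turn takes its best remaining slot) gives $650, worse by 12.
No other one-to-one assignment exceeds $662.
Iris's own top slot is Slot 5 ($109), but forcing Iris→Slot 5 and reassigning the rest optimally gives only $660 — worse by 2.

Iris receives Slot 4.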